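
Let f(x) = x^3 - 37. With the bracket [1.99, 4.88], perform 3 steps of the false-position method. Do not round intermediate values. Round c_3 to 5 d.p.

3.25538

f(1.990000) = -29.119401, f(4.880000) = 79.214272
step 1: c = 2.766814, f(c) = -15.819330 < 0 → new bracket [2.766814, 4.880000]
step 2: c = 3.118575, f(c) = -6.670256 < 0 → new bracket [3.118575, 4.880000]
step 3: c = 3.255377, f(c) = -2.501205 < 0 → new bracket [3.255377, 4.880000]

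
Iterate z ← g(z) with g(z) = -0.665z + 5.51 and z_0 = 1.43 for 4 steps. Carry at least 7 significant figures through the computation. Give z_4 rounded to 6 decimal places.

z_1 = g(1.430000) = 4.559050
z_2 = g(4.559050) = 2.478232
z_3 = g(2.478232) = 3.861976
z_4 = g(3.861976) = 2.941786

2.941786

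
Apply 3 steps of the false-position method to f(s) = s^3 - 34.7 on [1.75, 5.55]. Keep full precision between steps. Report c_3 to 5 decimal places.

f(1.750000) = -29.340625, f(5.550000) = 136.253875
step 1: c = 2.423298, f(c) = -20.469497 < 0 → new bracket [2.423298, 5.550000]
step 2: c = 2.831673, f(c) = -11.994584 < 0 → new bracket [2.831673, 5.550000]
step 3: c = 3.051610, f(c) = -6.282434 < 0 → new bracket [3.051610, 5.550000]

3.05161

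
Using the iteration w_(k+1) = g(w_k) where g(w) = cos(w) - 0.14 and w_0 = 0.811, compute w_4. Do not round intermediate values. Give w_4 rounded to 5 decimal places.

0.67603

w_1 = g(0.811000) = 0.548774
w_2 = g(0.548774) = 0.713165
w_3 = g(0.713165) = 0.616295
w_4 = g(0.616295) = 0.676026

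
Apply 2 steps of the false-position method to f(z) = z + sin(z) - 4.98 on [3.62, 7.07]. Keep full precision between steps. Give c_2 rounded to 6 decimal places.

f(3.620000) = -1.820366, f(7.070000) = 2.798108
step 1: c = 4.979813, f(c) = -0.964641 < 0 → new bracket [4.979813, 7.070000]
step 2: c = 5.515666, f(c) = -0.158686 < 0 → new bracket [5.515666, 7.070000]

5.515666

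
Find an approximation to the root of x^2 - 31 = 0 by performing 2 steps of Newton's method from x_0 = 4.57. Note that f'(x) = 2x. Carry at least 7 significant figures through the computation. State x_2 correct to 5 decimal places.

5.56881

x_0 = 4.570000: f = -10.115100, f' = 9.140000 → x_1 = 4.570000 - (-10.115100)/(9.140000) = 5.676685
x_1 = 5.676685: f = 1.224751, f' = 11.353370 → x_2 = 5.676685 - (1.224751)/(11.353370) = 5.568809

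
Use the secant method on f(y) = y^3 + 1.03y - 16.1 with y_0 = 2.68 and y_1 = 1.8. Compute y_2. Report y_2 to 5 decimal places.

Secant update: y_(k+1) = y_k − f(y_k)·(y_k − y_(k-1))/(f(y_k) − f(y_(k-1))).
f(y_0) = 5.909232, f(y_1) = -8.414000
y_2 = 1.800000 - (-8.414000)·(1.800000 - 2.680000)/(-8.414000 - (5.909232)) = 2.316945; f(y_2) = -1.275647

2.31694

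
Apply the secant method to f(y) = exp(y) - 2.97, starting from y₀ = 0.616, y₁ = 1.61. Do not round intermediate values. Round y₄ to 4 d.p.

1.0903

Secant update: y_(k+1) = y_k − f(y_k)·(y_k − y_(k-1))/(f(y_k) − f(y_(k-1))).
f(y_0) = -1.118493, f(y_1) = 2.032811
y_2 = 1.610000 - (2.032811)·(1.610000 - 0.616000)/(2.032811 - (-1.118493)) = 0.968801; f(y_2) = -0.335218
y_3 = 0.968801 - (-0.335218)·(0.968801 - 1.610000)/(-0.335218 - (2.032811)) = 1.059569; f(y_3) = -0.084874
y_4 = 1.059569 - (-0.084874)·(1.059569 - 0.968801)/(-0.084874 - (-0.335218)) = 1.090342; f(y_4) = 0.005290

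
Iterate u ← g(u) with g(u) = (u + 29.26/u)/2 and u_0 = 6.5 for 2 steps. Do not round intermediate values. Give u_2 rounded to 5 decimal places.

u_1 = g(6.500000) = 5.500769
u_2 = g(5.500769) = 5.410013

5.41001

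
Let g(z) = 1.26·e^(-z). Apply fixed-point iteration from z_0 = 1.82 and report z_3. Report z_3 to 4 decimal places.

z_1 = g(1.820000) = 0.204152
z_2 = g(0.204152) = 1.027326
z_3 = g(1.027326) = 0.451033

0.4510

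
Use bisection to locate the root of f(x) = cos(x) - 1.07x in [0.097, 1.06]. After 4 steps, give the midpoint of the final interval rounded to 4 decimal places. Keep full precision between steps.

f(0.097000) = 0.891509, f(1.060000) = -0.645328 (opposite signs)
step 1: m = 0.578500, f(m) = 0.218289 > 0 → root in [0.578500, 1.060000]
step 2: m = 0.819250, f(m) = -0.193828 < 0 → root in [0.578500, 0.819250]
step 3: m = 0.698875, f(m) = 0.017770 > 0 → root in [0.698875, 0.819250]
step 4: m = 0.759062, f(m) = -0.086715 < 0 → root in [0.698875, 0.759062]
Midpoint of [0.698875, 0.759062] = 0.728969

0.7290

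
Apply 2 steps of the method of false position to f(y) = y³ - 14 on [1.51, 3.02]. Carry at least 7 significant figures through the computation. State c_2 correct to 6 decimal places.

f(1.510000) = -10.557049, f(3.020000) = 13.543608
step 1: c = 2.171440, f(c) = -3.761328 < 0 → new bracket [2.171440, 3.020000]
step 2: c = 2.355880, f(c) = -0.924471 < 0 → new bracket [2.355880, 3.020000]

2.355880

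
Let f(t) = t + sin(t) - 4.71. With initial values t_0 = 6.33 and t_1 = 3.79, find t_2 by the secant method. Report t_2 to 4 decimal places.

5.0031

f(t_0) = 1.666798, f(t_1) = -1.523918
t_2 = 3.790000 - (-1.523918)·(3.790000 - 6.330000)/(-1.523918 - (1.666798)) = 5.003130; f(t_2) = -0.664902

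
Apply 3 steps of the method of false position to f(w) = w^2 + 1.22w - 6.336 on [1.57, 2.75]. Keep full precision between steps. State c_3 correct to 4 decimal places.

1.9790

f(1.570000) = -1.955700, f(2.750000) = 4.581500
step 1: c = 1.923014, f(c) = -0.291938 < 0 → new bracket [1.923014, 2.750000]
step 2: c = 1.972554, f(c) = -0.038514 < 0 → new bracket [1.972554, 2.750000]
step 3: c = 1.979035, f(c) = -0.004997 < 0 → new bracket [1.979035, 2.750000]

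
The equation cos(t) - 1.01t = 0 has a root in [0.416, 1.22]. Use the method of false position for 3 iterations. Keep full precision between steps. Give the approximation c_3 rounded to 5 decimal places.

0.73448

f(0.416000) = 0.494553, f(1.220000) = -0.888554
step 1: c = 0.703483, f(c) = 0.052075 > 0 → new bracket [0.703483, 1.220000]
step 2: c = 0.732079, f(c) = 0.004387 > 0 → new bracket [0.732079, 1.220000]
step 3: c = 0.734476, f(c) = 0.000361 > 0 → new bracket [0.734476, 1.220000]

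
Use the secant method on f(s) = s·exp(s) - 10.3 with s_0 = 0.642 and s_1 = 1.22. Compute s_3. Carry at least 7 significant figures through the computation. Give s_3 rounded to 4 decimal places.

Secant update: s_(k+1) = s_k − f(s_k)·(s_k − s_(k-1))/(f(s_k) − f(s_(k-1))).
f(s_0) = -9.080022, f(s_1) = -6.167631
s_2 = 1.220000 - (-6.167631)·(1.220000 - 0.642000)/(-6.167631 - (-9.080022)) = 2.444043; f(s_2) = 17.854191
s_3 = 2.444043 - (17.854191)·(2.444043 - 1.220000)/(17.854191 - (-6.167631)) = 1.534274; f(s_3) = -3.184098

1.5343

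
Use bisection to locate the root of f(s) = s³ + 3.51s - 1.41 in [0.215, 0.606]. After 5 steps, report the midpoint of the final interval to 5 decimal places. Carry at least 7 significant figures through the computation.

f(0.215000) = -0.645412, f(0.606000) = 0.939605 (opposite signs)
step 1: m = 0.410500, f(m) = 0.100028 > 0 → root in [0.215000, 0.410500]
step 2: m = 0.312750, f(m) = -0.281657 < 0 → root in [0.312750, 0.410500]
step 3: m = 0.361625, f(m) = -0.093406 < 0 → root in [0.361625, 0.410500]
step 4: m = 0.386062, f(m) = 0.002620 > 0 → root in [0.361625, 0.386062]
step 5: m = 0.373844, f(m) = -0.045560 < 0 → root in [0.373844, 0.386062]
Midpoint of [0.373844, 0.386062] = 0.379953

0.37995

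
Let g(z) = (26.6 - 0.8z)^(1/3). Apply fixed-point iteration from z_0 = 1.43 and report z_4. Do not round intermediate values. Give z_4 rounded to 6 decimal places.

z_1 = g(1.430000) = 2.941689
z_2 = g(2.941689) = 2.894347
z_3 = g(2.894347) = 2.895853
z_4 = g(2.895853) = 2.895805

2.895805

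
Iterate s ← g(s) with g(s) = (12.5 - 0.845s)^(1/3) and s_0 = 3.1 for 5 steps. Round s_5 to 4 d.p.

s_1 = g(3.100000) = 2.145818
s_2 = g(2.145818) = 2.202668
s_3 = g(2.202668) = 2.199362
s_4 = g(2.199362) = 2.199555
s_5 = g(2.199555) = 2.199544

2.1995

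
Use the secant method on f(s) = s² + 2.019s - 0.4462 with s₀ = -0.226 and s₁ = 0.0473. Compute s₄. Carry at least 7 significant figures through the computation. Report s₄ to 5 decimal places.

0.20096

f(s_0) = -0.851418, f(s_1) = -0.348464
s_2 = 0.047300 - (-0.348464)·(0.047300 - -0.226000)/(-0.348464 - (-0.851418)) = 0.236652; f(s_2) = 0.087604
s_3 = 0.236652 - (0.087604)·(0.236652 - 0.047300)/(0.087604 - (-0.348464)) = 0.198612; f(s_3) = -0.005756
s_4 = 0.198612 - (-0.005756)·(0.198612 - 0.236652)/(-0.005756 - (0.087604)) = 0.200957; f(s_4) = -0.000084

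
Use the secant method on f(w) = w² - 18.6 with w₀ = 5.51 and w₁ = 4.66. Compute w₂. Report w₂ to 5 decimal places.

f(w_0) = 11.760100, f(w_1) = 3.115600
w_2 = 4.660000 - (3.115600)·(4.660000 - 5.510000)/(3.115600 - (11.760100)) = 4.353648; f(w_2) = 0.354251

4.35365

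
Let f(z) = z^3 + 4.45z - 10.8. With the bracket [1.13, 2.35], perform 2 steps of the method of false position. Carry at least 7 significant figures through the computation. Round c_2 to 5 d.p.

1.53148

f(1.130000) = -4.328603, f(2.350000) = 12.635375
step 1: c = 1.441301, f(c) = -1.392131 < 0 → new bracket [1.441301, 2.350000]
step 2: c = 1.531483, f(c) = -0.392904 < 0 → new bracket [1.531483, 2.350000]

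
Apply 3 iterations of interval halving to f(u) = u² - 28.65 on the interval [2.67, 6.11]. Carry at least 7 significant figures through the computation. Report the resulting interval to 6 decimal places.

[5.250000, 5.680000]

f(2.670000) = -21.521100, f(6.110000) = 8.682100 (opposite signs)
step 1: m = 4.390000, f(m) = -9.377900 < 0 → root in [4.390000, 6.110000]
step 2: m = 5.250000, f(m) = -1.087500 < 0 → root in [5.250000, 6.110000]
step 3: m = 5.680000, f(m) = 3.612400 > 0 → root in [5.250000, 5.680000]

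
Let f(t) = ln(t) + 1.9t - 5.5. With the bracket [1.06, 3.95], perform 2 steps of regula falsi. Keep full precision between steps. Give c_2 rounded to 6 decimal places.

2.434522

f(1.060000) = -3.427731, f(3.950000) = 3.378716
step 1: c = 2.515406, f(c) = 0.201705 > 0 → new bracket [1.060000, 2.515406]
step 2: c = 2.434522, f(c) = 0.015342 > 0 → new bracket [1.060000, 2.434522]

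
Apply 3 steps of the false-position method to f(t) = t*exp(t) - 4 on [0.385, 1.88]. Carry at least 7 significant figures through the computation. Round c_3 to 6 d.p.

1.133668

f(0.385000) = -3.434198, f(1.880000) = 8.320589
step 1: c = 0.821769, f(c) = -2.130870 < 0 → new bracket [0.821769, 1.880000]
step 2: c = 1.037524, f(c) = -1.071879 < 0 → new bracket [1.037524, 1.880000]
step 3: c = 1.133668, f(c) = -0.477656 < 0 → new bracket [1.133668, 1.880000]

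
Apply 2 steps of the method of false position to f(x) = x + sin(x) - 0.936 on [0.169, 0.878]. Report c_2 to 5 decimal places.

0.47741

f(0.169000) = -0.598803, f(0.878000) = 0.711463
step 1: c = 0.493019, f(c) = 0.030307 > 0 → new bracket [0.169000, 0.493019]
step 2: c = 0.477410, f(c) = 0.000890 > 0 → new bracket [0.169000, 0.477410]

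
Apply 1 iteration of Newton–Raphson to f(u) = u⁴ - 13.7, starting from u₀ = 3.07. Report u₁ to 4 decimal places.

Newton update: u ← u − f(u)/f'(u).
f'(u) = 4u³
u_0 = 3.070000: f = 75.128740, f' = 115.737772 → u_1 = 3.070000 - (75.128740)/(115.737772) = 2.420871

2.4209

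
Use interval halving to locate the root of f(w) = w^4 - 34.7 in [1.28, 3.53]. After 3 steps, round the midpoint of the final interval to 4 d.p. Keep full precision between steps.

f(1.280000) = -32.015645, f(3.530000) = 120.574029 (opposite signs)
step 1: m = 2.405000, f(m) = -1.245055 < 0 → root in [2.405000, 3.530000]
step 2: m = 2.967500, f(m) = 42.846627 > 0 → root in [2.405000, 2.967500]
step 3: m = 2.686250, f(m) = 17.369777 > 0 → root in [2.405000, 2.686250]
Midpoint of [2.405000, 2.686250] = 2.545625

2.5456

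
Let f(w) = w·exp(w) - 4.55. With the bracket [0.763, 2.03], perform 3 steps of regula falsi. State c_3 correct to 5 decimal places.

f(0.763000) = -2.913593, f(2.030000) = 10.906595
step 1: c = 1.030111, f(c) = -1.664272 < 0 → new bracket [1.030111, 2.030000]
step 2: c = 1.162487, f(c) = -0.832508 < 0 → new bracket [1.162487, 2.030000]
step 3: c = 1.224009, f(c) = -0.387396 < 0 → new bracket [1.224009, 2.030000]

1.22401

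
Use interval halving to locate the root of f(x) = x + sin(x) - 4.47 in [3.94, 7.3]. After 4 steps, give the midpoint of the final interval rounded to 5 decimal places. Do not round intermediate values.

5.30500

f(3.940000) = -1.246246, f(7.300000) = 3.680437 (opposite signs)
step 1: m = 5.620000, f(m) = 0.534370 > 0 → root in [3.940000, 5.620000]
step 2: m = 4.780000, f(m) = -0.687715 < 0 → root in [4.780000, 5.620000]
step 3: m = 5.200000, f(m) = -0.153455 < 0 → root in [5.200000, 5.620000]
step 4: m = 5.410000, f(m) = 0.173621 > 0 → root in [5.200000, 5.410000]
Midpoint of [5.200000, 5.410000] = 5.305000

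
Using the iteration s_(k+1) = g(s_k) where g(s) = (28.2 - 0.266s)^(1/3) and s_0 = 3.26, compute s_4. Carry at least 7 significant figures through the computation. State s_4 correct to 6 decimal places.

s_1 = g(3.260000) = 3.012277
s_2 = g(3.012277) = 3.014696
s_3 = g(3.014696) = 3.014672
s_4 = g(3.014672) = 3.014672

3.014672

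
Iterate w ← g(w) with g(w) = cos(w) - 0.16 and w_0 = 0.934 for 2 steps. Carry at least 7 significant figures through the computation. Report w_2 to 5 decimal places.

w_1 = g(0.934000) = 0.434623
w_2 = g(0.434623) = 0.747029

0.74703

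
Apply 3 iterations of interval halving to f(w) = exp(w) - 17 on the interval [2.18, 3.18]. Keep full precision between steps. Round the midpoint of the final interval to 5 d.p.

f(2.180000) = -8.153694, f(3.180000) = 7.046754 (opposite signs)
step 1: m = 2.680000, f(m) = -2.414907 < 0 → root in [2.680000, 3.180000]
step 2: m = 2.930000, f(m) = 1.727630 > 0 → root in [2.680000, 2.930000]
step 3: m = 2.805000, f(m) = -0.472924 < 0 → root in [2.805000, 2.930000]
Midpoint of [2.805000, 2.930000] = 2.867500

2.86750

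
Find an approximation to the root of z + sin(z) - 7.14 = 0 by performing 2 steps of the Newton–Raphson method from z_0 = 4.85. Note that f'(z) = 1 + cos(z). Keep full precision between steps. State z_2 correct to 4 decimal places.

z_0 = 4.850000: f = -3.280547, f' = 1.137177 → z_1 = 4.850000 - (-3.280547)/(1.137177) = 7.734816
z_1 = 7.734816: f = 1.587724, f' = 1.118884 → z_2 = 7.734816 - (1.587724)/(1.118884) = 6.315791

6.3158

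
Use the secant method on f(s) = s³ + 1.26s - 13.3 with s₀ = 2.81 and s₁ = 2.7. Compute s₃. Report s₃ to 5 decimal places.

Secant update: s_(k+1) = s_k − f(s_k)·(s_k − s_(k-1))/(f(s_k) − f(s_(k-1))).
f(s_0) = 12.428641, f(s_1) = 9.785000
s_2 = 2.700000 - (9.785000)·(2.700000 - 2.810000)/(9.785000 - (12.428641)) = 2.292853; f(s_2) = 1.642927
s_3 = 2.292853 - (1.642927)·(2.292853 - 2.700000)/(1.642927 - (9.785000)) = 2.210698; f(s_3) = 0.289573

2.21070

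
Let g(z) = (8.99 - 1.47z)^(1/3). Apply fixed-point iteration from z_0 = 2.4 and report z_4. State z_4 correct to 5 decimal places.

z_1 = g(2.400000) = 1.761100
z_2 = g(1.761100) = 1.856750
z_3 = g(1.856750) = 1.843054
z_4 = g(1.843054) = 1.845028

1.84503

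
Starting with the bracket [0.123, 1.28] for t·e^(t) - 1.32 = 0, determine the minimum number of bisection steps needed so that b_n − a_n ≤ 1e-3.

Initial width b − a = 1.28 − 0.123 = 1.157000.
After n steps the width is (b−a)/2^n; need (b−a)/2^n ≤ 1e-3.
So n ≥ log₂(1.157000/1e-3) = log₂(1157.0000) ≈ 10.1762.
Hence n = 11.

11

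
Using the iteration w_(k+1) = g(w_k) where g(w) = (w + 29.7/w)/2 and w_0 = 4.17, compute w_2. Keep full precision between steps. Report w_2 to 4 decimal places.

w_1 = g(4.170000) = 5.646151
w_2 = g(5.646151) = 5.453186

5.4532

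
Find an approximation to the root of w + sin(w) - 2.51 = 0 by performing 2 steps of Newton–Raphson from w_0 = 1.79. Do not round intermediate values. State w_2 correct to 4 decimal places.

Newton update: w ← w − f(w)/f'(w).
f'(w) = 1 + cos(w)
w_0 = 1.790000: f = 0.256071, f' = 0.782548 → w_1 = 1.790000 - (0.256071)/(0.782548) = 1.462773
w_1 = 1.462773: f = -0.053056, f' = 1.107814 → w_2 = 1.462773 - (-0.053056)/(1.107814) = 1.510665

1.5107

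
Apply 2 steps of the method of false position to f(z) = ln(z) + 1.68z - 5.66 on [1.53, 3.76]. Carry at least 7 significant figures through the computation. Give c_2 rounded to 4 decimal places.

False-position update: c = (a·f(b) − b·f(a))/(f(b) − f(a)); replace the endpoint whose sign matches f(c).
f(1.530000) = -2.664332, f(3.760000) = 1.981219
step 1: c = 2.808957, f(c) = 0.091861 > 0 → new bracket [1.530000, 2.808957]
step 2: c = 2.766331, f(c) = 0.004957 > 0 → new bracket [1.530000, 2.766331]

2.7663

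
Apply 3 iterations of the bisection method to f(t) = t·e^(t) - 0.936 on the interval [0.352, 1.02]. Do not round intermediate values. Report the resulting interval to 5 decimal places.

[0.51900, 0.60250]

f(0.352000) = -0.435488, f(1.020000) = 1.892659 (opposite signs)
step 1: m = 0.686000, f(m) = 0.426229 > 0 → root in [0.352000, 0.686000]
step 2: m = 0.519000, f(m) = -0.063900 < 0 → root in [0.519000, 0.686000]
step 3: m = 0.602500, f(m) = 0.164575 > 0 → root in [0.519000, 0.602500]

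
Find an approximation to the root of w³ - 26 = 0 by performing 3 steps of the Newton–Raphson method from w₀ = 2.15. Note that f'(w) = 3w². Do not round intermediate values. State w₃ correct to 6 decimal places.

w_0 = 2.150000: f = -16.061625, f' = 13.867500 → w_1 = 2.150000 - (-16.061625)/(13.867500) = 3.308221
w_1 = 3.308221: f = 10.206239, f' = 32.832972 → w_2 = 3.308221 - (10.206239)/(32.832972) = 2.997367
w_2 = 2.997367: f = 0.928980, f' = 26.952633 → w_3 = 2.997367 - (0.928980)/(26.952633) = 2.962900

2.962900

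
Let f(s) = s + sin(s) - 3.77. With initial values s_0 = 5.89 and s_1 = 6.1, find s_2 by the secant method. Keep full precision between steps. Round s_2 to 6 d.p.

f(s_0) = 1.736867, f(s_1) = 2.147837
s_2 = 6.100000 - (2.147837)·(6.100000 - 5.890000)/(2.147837 - (1.736867)) = 5.002485; f(s_2) = 0.274268

5.002485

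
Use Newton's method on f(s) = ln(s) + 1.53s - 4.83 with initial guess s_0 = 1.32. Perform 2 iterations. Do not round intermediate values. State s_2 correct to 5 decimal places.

2.54545

Newton update: s ← s − f(s)/f'(s).
f'(s) = 1/s + 1.53
s_0 = 1.320000: f = -2.532768, f' = 2.287576 → s_1 = 1.320000 - (-2.532768)/(2.287576) = 2.427184
s_1 = 2.427184: f = -0.229676, f' = 1.942000 → s_2 = 2.427184 - (-0.229676)/(1.942000) = 2.545452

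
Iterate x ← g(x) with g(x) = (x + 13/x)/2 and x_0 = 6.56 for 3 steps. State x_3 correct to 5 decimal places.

3.60592

x_1 = g(6.560000) = 4.270854
x_2 = g(4.270854) = 3.657371
x_3 = g(3.657371) = 3.605918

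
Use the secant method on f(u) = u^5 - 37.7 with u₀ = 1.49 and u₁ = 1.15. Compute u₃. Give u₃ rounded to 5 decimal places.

1.32293

f(u_0) = -30.356022, f(u_1) = -35.688643
u_2 = 1.150000 - (-35.688643)·(1.150000 - 1.490000)/(-35.688643 - (-30.356022)) = 3.425455; f(u_2) = 433.919151
u_3 = 3.425455 - (433.919151)·(3.425455 - 1.150000)/(433.919151 - (-35.688643)) = 1.322927; f(u_3) = -33.647906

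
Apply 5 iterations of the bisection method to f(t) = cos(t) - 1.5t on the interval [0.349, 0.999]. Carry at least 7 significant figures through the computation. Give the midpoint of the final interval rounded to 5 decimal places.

0.56228

f(0.349000) = 0.416215, f(0.999000) = -0.957356 (opposite signs)
step 1: m = 0.674000, f(m) = -0.229669 < 0 → root in [0.349000, 0.674000]
step 2: m = 0.511500, f(m) = 0.104761 > 0 → root in [0.511500, 0.674000]
step 3: m = 0.592750, f(m) = -0.059717 < 0 → root in [0.511500, 0.592750]
step 4: m = 0.552125, f(m) = 0.023224 > 0 → root in [0.552125, 0.592750]
step 5: m = 0.572437, f(m) = -0.018073 < 0 → root in [0.552125, 0.572437]
Midpoint of [0.552125, 0.572437] = 0.562281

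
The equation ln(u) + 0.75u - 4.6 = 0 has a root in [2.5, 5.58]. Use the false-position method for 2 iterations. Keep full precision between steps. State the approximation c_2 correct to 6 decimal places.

4.219813

f(2.500000) = -1.808709, f(5.580000) = 1.304189
step 1: c = 4.289594, f(c) = 0.073388 > 0 → new bracket [2.500000, 4.289594]
step 2: c = 4.219813, f(c) = 0.004651 > 0 → new bracket [2.500000, 4.219813]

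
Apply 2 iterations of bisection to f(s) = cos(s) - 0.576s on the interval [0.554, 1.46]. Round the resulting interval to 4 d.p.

[0.7805, 1.0070]

f(0.554000) = 0.531323, f(1.460000) = -0.730390 (opposite signs)
step 1: m = 1.007000, f(m) = -0.045633 < 0 → root in [0.554000, 1.007000]
step 2: m = 0.780500, f(m) = 0.260994 > 0 → root in [0.780500, 1.007000]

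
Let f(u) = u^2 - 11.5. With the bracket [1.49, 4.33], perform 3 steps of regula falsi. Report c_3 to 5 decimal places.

f(1.490000) = -9.279900, f(4.330000) = 7.248900
step 1: c = 3.084485, f(c) = -1.985955 < 0 → new bracket [3.084485, 4.330000]
step 2: c = 3.352333, f(c) = -0.261866 < 0 → new bracket [3.352333, 4.330000]
step 3: c = 3.386419, f(c) = -0.032164 < 0 → new bracket [3.386419, 4.330000]

3.38642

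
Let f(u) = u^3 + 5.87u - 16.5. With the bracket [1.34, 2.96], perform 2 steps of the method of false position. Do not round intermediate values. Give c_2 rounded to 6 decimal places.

f(1.340000) = -6.228096, f(2.960000) = 26.809536
step 1: c = 1.645395, f(c) = -2.386918 < 0 → new bracket [1.645395, 2.960000]
step 2: c = 1.752868, f(c) = -0.824890 < 0 → new bracket [1.752868, 2.960000]

1.752868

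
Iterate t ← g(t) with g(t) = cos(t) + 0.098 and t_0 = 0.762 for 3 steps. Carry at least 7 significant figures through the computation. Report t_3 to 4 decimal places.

0.8095

t_1 = g(0.762000) = 0.821457
t_2 = g(0.821457) = 0.779155
t_3 = g(0.779155) = 0.809507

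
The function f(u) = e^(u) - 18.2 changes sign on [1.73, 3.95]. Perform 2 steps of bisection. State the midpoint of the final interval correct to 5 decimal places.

f(1.730000) = -12.559346, f(3.950000) = 33.735367 (opposite signs)
step 1: m = 2.840000, f(m) = -1.084234 < 0 → root in [2.840000, 3.950000]
step 2: m = 3.395000, f(m) = 11.614653 > 0 → root in [2.840000, 3.395000]
Midpoint of [2.840000, 3.395000] = 3.117500

3.11750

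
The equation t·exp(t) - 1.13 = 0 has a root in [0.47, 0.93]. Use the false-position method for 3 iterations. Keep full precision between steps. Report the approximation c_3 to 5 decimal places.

0.61064

False-position update: c = (a·f(b) − b·f(a))/(f(b) − f(a)); replace the endpoint whose sign matches f(c).
f(0.470000) = -0.378003, f(0.930000) = 1.227094
step 1: c = 0.578331, f(c) = -0.098802 < 0 → new bracket [0.578331, 0.930000]
step 2: c = 0.604536, f(c) = -0.023455 < 0 → new bracket [0.604536, 0.930000]
step 3: c = 0.610641, f(c) = -0.005438 < 0 → new bracket [0.610641, 0.930000]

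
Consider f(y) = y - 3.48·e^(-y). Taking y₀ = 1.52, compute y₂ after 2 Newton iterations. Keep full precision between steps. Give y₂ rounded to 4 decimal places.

1.1269

f'(y) = 1 + 3.48·e^(-y)
y_0 = 1.520000: f = 0.758883, f' = 1.761117 → y_1 = 1.520000 - (0.758883)/(1.761117) = 1.089090
y_1 = 1.089090: f = -0.082008, f' = 2.171098 → y_2 = 1.089090 - (-0.082008)/(2.171098) = 1.126863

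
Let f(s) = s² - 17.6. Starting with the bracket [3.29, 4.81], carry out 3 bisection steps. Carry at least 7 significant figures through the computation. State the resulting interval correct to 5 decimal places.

f(3.290000) = -6.775900, f(4.810000) = 5.536100 (opposite signs)
step 1: m = 4.050000, f(m) = -1.197500 < 0 → root in [4.050000, 4.810000]
step 2: m = 4.430000, f(m) = 2.024900 > 0 → root in [4.050000, 4.430000]
step 3: m = 4.240000, f(m) = 0.377600 > 0 → root in [4.050000, 4.240000]

[4.05000, 4.24000]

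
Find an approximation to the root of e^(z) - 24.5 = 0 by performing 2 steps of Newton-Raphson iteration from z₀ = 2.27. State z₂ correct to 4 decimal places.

f'(z) = e^(z)
z_0 = 2.270000: f = -14.820599, f' = 9.679401 → z_1 = 2.270000 - (-14.820599)/(9.679401) = 3.801148
z_1 = 3.801148: f = 20.252549, f' = 44.752549 → z_2 = 3.801148 - (20.252549)/(44.752549) = 3.348603

3.3486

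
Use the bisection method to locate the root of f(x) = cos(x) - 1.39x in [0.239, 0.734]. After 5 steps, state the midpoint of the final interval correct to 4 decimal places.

0.6025

f(0.239000) = 0.639365, f(0.734000) = -0.277759 (opposite signs)
step 1: m = 0.486500, f(m) = 0.207740 > 0 → root in [0.486500, 0.734000]
step 2: m = 0.610250, f(m) = -0.028743 < 0 → root in [0.486500, 0.610250]
step 3: m = 0.548375, f(m) = 0.091132 > 0 → root in [0.548375, 0.610250]
step 4: m = 0.579312, f(m) = 0.031595 > 0 → root in [0.579312, 0.610250]
step 5: m = 0.594781, f(m) = 0.001525 > 0 → root in [0.594781, 0.610250]
Midpoint of [0.594781, 0.610250] = 0.602516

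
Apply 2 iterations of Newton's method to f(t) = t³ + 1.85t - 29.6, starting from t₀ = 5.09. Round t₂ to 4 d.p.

3.0455

f'(t) = 3t² + 1.85
t_0 = 5.090000: f = 111.688729, f' = 79.574300 → t_1 = 5.090000 - (111.688729)/(79.574300) = 3.686422
t_1 = 3.686422: f = 27.317280, f' = 42.619124 → t_2 = 3.686422 - (27.317280)/(42.619124) = 3.045459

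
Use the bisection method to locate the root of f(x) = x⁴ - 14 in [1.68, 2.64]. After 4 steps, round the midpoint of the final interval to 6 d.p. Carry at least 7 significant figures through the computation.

1.950000

f(1.680000) = -6.034058, f(2.640000) = 34.575324 (opposite signs)
step 1: m = 2.160000, f(m) = 7.767823 > 0 → root in [1.680000, 2.160000]
step 2: m = 1.920000, f(m) = -0.410455 < 0 → root in [1.920000, 2.160000]
step 3: m = 2.040000, f(m) = 3.318915 > 0 → root in [1.920000, 2.040000]
step 4: m = 1.980000, f(m) = 1.369536 > 0 → root in [1.920000, 1.980000]
Midpoint of [1.920000, 1.980000] = 1.950000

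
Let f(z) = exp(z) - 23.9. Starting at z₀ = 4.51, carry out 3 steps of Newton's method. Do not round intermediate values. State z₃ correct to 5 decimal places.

3.18436

f'(z) = exp(z)
z_0 = 4.510000: f = 67.021819, f' = 90.921819 → z_1 = 4.510000 - (67.021819)/(90.921819) = 3.772863
z_1 = 3.772863: f = 19.604449, f' = 43.504449 → z_2 = 3.772863 - (19.604449)/(43.504449) = 3.322232
z_2 = 3.322232: f = 3.822166, f' = 27.722166 → z_3 = 3.322232 - (3.822166)/(27.722166) = 3.184358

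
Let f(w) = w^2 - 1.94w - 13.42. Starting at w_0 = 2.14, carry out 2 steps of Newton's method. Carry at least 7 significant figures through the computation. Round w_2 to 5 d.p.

5.39925

f'(w) = 2w - 1.94
w_0 = 2.140000: f = -12.992000, f' = 2.340000 → w_1 = 2.140000 - (-12.992000)/(2.340000) = 7.692137
w_1 = 7.692137: f = 30.826223, f' = 13.444274 → w_2 = 7.692137 - (30.826223)/(13.444274) = 5.399248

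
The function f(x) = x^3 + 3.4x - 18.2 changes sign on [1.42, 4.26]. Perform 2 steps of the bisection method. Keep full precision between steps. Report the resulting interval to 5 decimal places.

[2.13000, 2.84000]

f(1.420000) = -10.508712, f(4.260000) = 73.592776 (opposite signs)
step 1: m = 2.840000, f(m) = 14.362304 > 0 → root in [1.420000, 2.840000]
step 2: m = 2.130000, f(m) = -1.294403 < 0 → root in [2.130000, 2.840000]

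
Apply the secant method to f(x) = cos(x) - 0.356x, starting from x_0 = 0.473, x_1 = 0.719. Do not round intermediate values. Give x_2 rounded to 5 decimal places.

Secant update: x_(k+1) = x_k − f(x_k)·(x_k − x_(k-1))/(f(x_k) − f(x_(k-1))).
f(x_0) = 0.721818, f(x_1) = 0.496501
x_2 = 0.719000 - (0.496501)·(0.719000 - 0.473000)/(0.496501 - (0.721818)) = 1.261077; f(x_2) = -0.144153

1.26108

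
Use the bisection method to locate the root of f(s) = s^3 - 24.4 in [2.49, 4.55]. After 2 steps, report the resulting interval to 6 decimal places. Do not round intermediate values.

f(2.490000) = -8.961751, f(4.550000) = 69.796375 (opposite signs)
step 1: m = 3.520000, f(m) = 19.214208 > 0 → root in [2.490000, 3.520000]
step 2: m = 3.005000, f(m) = 2.735225 > 0 → root in [2.490000, 3.005000]

[2.490000, 3.005000]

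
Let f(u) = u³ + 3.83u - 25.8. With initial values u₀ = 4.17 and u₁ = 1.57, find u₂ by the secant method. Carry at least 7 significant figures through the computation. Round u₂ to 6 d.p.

f(u_0) = 62.682813, f(u_1) = -15.917007
u_2 = 1.570000 - (-15.917007)·(1.570000 - 4.170000)/(-15.917007 - (62.682813)) = 2.096518; f(u_2) = -8.555327

2.096518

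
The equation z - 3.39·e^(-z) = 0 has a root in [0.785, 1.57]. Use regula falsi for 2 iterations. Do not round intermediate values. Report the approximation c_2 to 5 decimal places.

1.11685

f(0.785000) = -0.761246, f(1.570000) = 0.864727
step 1: c = 1.152520, f(c) = 0.081824 > 0 → new bracket [0.785000, 1.152520]
step 2: c = 1.116851, f(c) = 0.007274 > 0 → new bracket [0.785000, 1.116851]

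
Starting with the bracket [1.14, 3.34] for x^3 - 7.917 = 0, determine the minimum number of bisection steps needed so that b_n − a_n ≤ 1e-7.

Initial width b − a = 3.34 − 1.14 = 2.200000.
After n steps the width is (b−a)/2^n; need (b−a)/2^n ≤ 1e-7.
So n ≥ log₂(2.200000/1e-7) = log₂(22000000.0000) ≈ 24.3910.
Hence n = 25.

25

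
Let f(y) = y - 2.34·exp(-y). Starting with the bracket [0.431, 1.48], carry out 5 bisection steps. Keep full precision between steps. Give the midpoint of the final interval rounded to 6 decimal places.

0.939109

f(0.431000) = -1.089670, f(1.480000) = 0.947328 (opposite signs)
step 1: m = 0.955500, f(m) = 0.055490 > 0 → root in [0.431000, 0.955500]
step 2: m = 0.693250, f(m) = -0.476630 < 0 → root in [0.693250, 0.955500]
step 3: m = 0.824375, f(m) = -0.201736 < 0 → root in [0.824375, 0.955500]
step 4: m = 0.889938, f(m) = -0.071057 < 0 → root in [0.889938, 0.955500]
step 5: m = 0.922719, f(m) = -0.007284 < 0 → root in [0.922719, 0.955500]
Midpoint of [0.922719, 0.955500] = 0.939109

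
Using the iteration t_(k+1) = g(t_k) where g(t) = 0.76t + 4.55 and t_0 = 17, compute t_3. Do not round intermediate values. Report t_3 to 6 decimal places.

t_1 = g(17.000000) = 17.470000
t_2 = g(17.470000) = 17.827200
t_3 = g(17.827200) = 18.098672

18.098672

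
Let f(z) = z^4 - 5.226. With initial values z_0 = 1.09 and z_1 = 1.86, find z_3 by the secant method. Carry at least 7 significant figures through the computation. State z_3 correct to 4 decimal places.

f(z_0) = -3.814418, f(z_1) = 6.742832
z_2 = 1.860000 - (6.742832)·(1.860000 - 1.090000)/(6.742832 - (-3.814418)) = 1.368207; f(z_2) = -1.721651
z_3 = 1.368207 - (-1.721651)·(1.368207 - 1.860000)/(-1.721651 - (6.742832)) = 1.468236; f(z_3) = -0.578880

1.4682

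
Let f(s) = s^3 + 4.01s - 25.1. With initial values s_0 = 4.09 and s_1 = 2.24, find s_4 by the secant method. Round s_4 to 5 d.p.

f(s_0) = 59.718829, f(s_1) = -4.878176
s_2 = 2.240000 - (-4.878176)·(2.240000 - 4.090000)/(-4.878176 - (59.718829)) = 2.379707; f(s_2) = -2.081090
s_3 = 2.379707 - (-2.081090)·(2.379707 - 2.240000)/(-2.081090 - (-4.878176)) = 2.483651; f(s_3) = 0.179901
s_4 = 2.483651 - (0.179901)·(2.483651 - 2.379707)/(0.179901 - (-2.081090)) = 2.475381; f(s_4) = -0.005807

2.47538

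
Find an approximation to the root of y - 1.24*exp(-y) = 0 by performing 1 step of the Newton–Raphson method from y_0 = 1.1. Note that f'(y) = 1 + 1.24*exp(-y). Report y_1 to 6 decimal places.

y_0 = 1.100000: f = 0.687240, f' = 1.412760 → y_1 = 1.100000 - (0.687240)/(1.412760) = 0.613548

0.613548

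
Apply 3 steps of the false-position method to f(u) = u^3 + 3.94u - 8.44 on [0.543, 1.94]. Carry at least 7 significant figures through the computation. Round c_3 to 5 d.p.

1.41000

False-position update: c = (a·f(b) − b·f(a))/(f(b) − f(a)); replace the endpoint whose sign matches f(c).
f(0.543000) = -6.140477, f(1.940000) = 6.504984
step 1: c = 1.221366, f(c) = -1.805867 < 0 → new bracket [1.221366, 1.940000]
step 2: c = 1.377518, f(c) = -0.398663 < 0 → new bracket [1.377518, 1.940000]
step 3: c = 1.409999, f(c) = -0.081385 < 0 → new bracket [1.409999, 1.940000]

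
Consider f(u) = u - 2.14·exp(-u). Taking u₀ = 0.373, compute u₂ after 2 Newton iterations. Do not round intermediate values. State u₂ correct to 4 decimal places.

0.8830

Newton update: u ← u − f(u)/f'(u).
f'(u) = 1 + 2.14·exp(-u)
u_0 = 0.373000: f = -1.100744, f' = 2.473744 → u_1 = 0.373000 - (-1.100744)/(2.473744) = 0.817971
u_1 = 0.817971: f = -0.126468, f' = 1.944438 → u_2 = 0.817971 - (-0.126468)/(1.944438) = 0.883011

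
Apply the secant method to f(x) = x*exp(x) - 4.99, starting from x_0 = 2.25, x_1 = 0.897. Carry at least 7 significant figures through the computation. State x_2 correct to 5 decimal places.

1.09417

f(x_0) = 16.357406, f(x_1) = -2.790345
x_2 = 0.897000 - (-2.790345)·(0.897000 - 2.250000)/(-2.790345 - (16.357406)) = 1.094169; f(x_2) = -1.722048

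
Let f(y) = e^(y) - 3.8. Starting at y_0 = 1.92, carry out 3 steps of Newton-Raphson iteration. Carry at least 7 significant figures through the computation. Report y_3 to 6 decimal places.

1.335047

f'(y) = e^(y)
y_0 = 1.920000: f = 3.020958, f' = 6.820958 → y_1 = 1.920000 - (3.020958)/(6.820958) = 1.477106
y_1 = 1.477106: f = 0.580253, f' = 4.380253 → y_2 = 1.477106 - (0.580253)/(4.380253) = 1.344636
y_2 = 1.344636: f = 0.036791, f' = 3.836791 → y_3 = 1.344636 - (0.036791)/(3.836791) = 1.335047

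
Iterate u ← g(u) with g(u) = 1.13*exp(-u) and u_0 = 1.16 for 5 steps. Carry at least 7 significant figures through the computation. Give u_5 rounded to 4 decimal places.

0.5738

u_1 = g(1.160000) = 0.354239
u_2 = g(0.354239) = 0.792929
u_3 = g(0.792929) = 0.511345
u_4 = g(0.511345) = 0.677648
u_5 = g(0.677648) = 0.573825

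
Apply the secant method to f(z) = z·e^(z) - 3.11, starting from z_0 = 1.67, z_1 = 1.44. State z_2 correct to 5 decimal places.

1.19565

f(z_0) = 5.761320, f(z_1) = 2.967802
z_2 = 1.440000 - (2.967802)·(1.440000 - 1.670000)/(2.967802 - (5.761320)) = 1.195651; f(z_2) = 0.842472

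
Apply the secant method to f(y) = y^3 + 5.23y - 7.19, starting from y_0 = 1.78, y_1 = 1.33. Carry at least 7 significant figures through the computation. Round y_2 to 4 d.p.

1.1610

f(y_0) = 7.759152, f(y_1) = 2.118537
y_2 = 1.330000 - (2.118537)·(1.330000 - 1.780000)/(2.118537 - (7.759152)) = 1.160986; f(y_2) = 0.446839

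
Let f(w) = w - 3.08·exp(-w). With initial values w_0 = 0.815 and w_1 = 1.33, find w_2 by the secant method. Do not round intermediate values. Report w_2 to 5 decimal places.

1.08047

Secant update: w_(k+1) = w_k − f(w_k)·(w_k − w_(k-1))/(f(w_k) − f(w_(k-1))).
f(w_0) = -0.548329, f(w_1) = 0.515410
w_2 = 1.330000 - (0.515410)·(1.330000 - 0.815000)/(0.515410 - (-0.548329)) = 1.080469; f(w_2) = 0.035005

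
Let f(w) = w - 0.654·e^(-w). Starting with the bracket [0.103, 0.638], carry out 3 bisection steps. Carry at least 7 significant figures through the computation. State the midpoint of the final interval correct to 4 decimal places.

0.4039

f(0.103000) = -0.486991, f(0.638000) = 0.292460 (opposite signs)
step 1: m = 0.370500, f(m) = -0.081014 < 0 → root in [0.370500, 0.638000]
step 2: m = 0.504250, f(m) = 0.109261 > 0 → root in [0.370500, 0.504250]
step 3: m = 0.437375, f(m) = 0.015068 > 0 → root in [0.370500, 0.437375]
Midpoint of [0.370500, 0.437375] = 0.403937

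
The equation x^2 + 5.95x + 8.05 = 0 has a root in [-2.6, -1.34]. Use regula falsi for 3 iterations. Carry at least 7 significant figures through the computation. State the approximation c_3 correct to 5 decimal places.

-2.09839

False-position update: c = (a·f(b) − b·f(a))/(f(b) − f(a)); replace the endpoint whose sign matches f(c).
f(-2.600000) = -0.660000, f(-1.340000) = 1.872600
step 1: c = -2.271642, f(c) = -0.305912 < 0 → new bracket [-2.271642, -1.340000]
step 2: c = -2.140818, f(c) = -0.104766 < 0 → new bracket [-2.140818, -1.340000]
step 3: c = -2.098389, f(c) = -0.032178 < 0 → new bracket [-2.098389, -1.340000]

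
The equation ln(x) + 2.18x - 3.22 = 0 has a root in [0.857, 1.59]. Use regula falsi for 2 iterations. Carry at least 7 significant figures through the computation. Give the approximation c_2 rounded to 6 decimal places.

1.342848

f(0.857000) = -1.506057, f(1.590000) = 0.709934
step 1: c = 1.355170, f(c) = 0.038197 > 0 → new bracket [0.857000, 1.355170]
step 2: c = 1.342848, f(c) = 0.002200 > 0 → new bracket [0.857000, 1.342848]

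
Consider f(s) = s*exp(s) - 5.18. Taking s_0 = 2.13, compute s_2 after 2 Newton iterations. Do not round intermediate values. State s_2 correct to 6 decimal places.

f'(s) = (s+1)*exp(s)
s_0 = 2.130000: f = 12.743666, f' = 26.338533 → s_1 = 2.130000 - (12.743666)/(26.338533) = 1.646159
s_1 = 1.646159: f = 3.358655, f' = 13.725672 → s_2 = 1.646159 - (3.358655)/(13.725672) = 1.401460

1.401460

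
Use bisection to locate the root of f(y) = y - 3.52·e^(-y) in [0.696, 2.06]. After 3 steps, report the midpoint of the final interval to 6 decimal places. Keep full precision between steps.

1.122250

f(0.696000) = -1.058986, f(2.060000) = 1.611362 (opposite signs)
step 1: m = 1.378000, f(m) = 0.490671 > 0 → root in [0.696000, 1.378000]
step 2: m = 1.037000, f(m) = -0.210899 < 0 → root in [1.037000, 1.378000]
step 3: m = 1.207500, f(m) = 0.155218 > 0 → root in [1.037000, 1.207500]
Midpoint of [1.037000, 1.207500] = 1.122250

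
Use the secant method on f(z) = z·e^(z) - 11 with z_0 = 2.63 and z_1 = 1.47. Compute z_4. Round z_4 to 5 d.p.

1.80191

f(z_0) = 25.488015, f(z_1) = -4.606624
z_2 = 1.470000 - (-4.606624)·(1.470000 - 2.630000)/(-4.606624 - (25.488015)) = 1.647563; f(z_2) = -2.442058
z_3 = 1.647563 - (-2.442058)·(1.647563 - 1.470000)/(-2.442058 - (-4.606624)) = 1.847888; f(z_3) = 0.727448
z_4 = 1.847888 - (0.727448)·(1.847888 - 1.647563)/(0.727448 - (-2.442058)) = 1.801911; f(z_4) = -0.078226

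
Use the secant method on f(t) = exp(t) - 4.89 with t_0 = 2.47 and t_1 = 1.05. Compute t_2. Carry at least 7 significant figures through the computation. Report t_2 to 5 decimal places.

1.37192

Secant update: t_(k+1) = t_k − f(t_k)·(t_k − t_(k-1))/(f(t_k) − f(t_(k-1))).
f(t_0) = 6.932447, f(t_1) = -2.032349
t_2 = 1.050000 - (-2.032349)·(1.050000 - 2.470000)/(-2.032349 - (6.932447)) = 1.371919; f(t_2) = -0.947091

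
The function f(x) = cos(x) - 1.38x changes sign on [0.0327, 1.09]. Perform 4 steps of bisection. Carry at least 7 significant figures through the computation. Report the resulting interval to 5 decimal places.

f(0.032700) = 0.954339, f(1.090000) = -1.041715 (opposite signs)
step 1: m = 0.561350, f(m) = 0.071874 > 0 → root in [0.561350, 1.090000]
step 2: m = 0.825675, f(m) = -0.461371 < 0 → root in [0.561350, 0.825675]
step 3: m = 0.693512, f(m) = -0.188042 < 0 → root in [0.561350, 0.693512]
step 4: m = 0.627431, f(m) = -0.056317 < 0 → root in [0.561350, 0.627431]

[0.56135, 0.62743]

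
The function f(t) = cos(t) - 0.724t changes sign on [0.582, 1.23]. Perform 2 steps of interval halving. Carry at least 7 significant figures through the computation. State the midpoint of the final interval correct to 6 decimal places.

f(0.582000) = 0.413997, f(1.230000) = -0.556282 (opposite signs)
step 1: m = 0.906000, f(m) = -0.039045 < 0 → root in [0.582000, 0.906000]
step 2: m = 0.744000, f(m) = 0.197110 > 0 → root in [0.744000, 0.906000]
Midpoint of [0.744000, 0.906000] = 0.825000

0.825000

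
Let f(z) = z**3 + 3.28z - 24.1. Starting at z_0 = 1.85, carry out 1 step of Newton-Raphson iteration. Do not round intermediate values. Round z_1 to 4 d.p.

2.7137

Newton update: z ← z − f(z)/f'(z).
f'(z) = 3z**2 + 3.28
z_0 = 1.850000: f = -11.700375, f' = 13.547500 → z_1 = 1.850000 - (-11.700375)/(13.547500) = 2.713656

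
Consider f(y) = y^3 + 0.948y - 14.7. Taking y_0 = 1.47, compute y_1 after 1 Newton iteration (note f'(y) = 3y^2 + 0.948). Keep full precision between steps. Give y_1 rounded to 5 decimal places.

2.83325

y_0 = 1.470000: f = -10.129917, f' = 7.430700 → y_1 = 1.470000 - (-10.129917)/(7.430700) = 2.833252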